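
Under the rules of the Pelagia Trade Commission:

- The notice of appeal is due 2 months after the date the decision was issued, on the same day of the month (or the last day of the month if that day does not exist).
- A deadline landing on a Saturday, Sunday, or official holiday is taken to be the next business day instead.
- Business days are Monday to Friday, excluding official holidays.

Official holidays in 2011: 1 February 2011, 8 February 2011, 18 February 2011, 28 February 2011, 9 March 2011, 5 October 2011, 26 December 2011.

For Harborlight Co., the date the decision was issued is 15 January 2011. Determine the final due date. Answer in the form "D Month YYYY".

Moving 2 months forward from 15 January 2011 on the corresponding day gives 15 March 2011.
15 March 2011 is a Tuesday and not a listed holiday, so it stands.
Final deadline: 15 March 2011.

15 March 2011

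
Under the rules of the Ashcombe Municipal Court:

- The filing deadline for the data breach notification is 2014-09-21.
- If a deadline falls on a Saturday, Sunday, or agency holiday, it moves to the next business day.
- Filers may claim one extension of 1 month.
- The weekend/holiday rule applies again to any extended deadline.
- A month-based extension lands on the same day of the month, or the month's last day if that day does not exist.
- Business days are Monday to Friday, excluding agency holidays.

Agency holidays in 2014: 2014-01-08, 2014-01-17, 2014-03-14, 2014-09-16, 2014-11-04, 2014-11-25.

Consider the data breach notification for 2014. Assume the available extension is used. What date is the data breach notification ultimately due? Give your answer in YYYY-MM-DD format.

Start from the fixed due date, 2014-09-21.
2014-09-21 falls on a Sunday. Rolling to the next business day gives 2014-09-22, a Monday.
The 1 month extension carries 2014-09-22 to 2014-10-22.
2014-10-22 is a Wednesday and not a listed holiday, so it stands.
Deadline: 2014-10-22.

2014-10-22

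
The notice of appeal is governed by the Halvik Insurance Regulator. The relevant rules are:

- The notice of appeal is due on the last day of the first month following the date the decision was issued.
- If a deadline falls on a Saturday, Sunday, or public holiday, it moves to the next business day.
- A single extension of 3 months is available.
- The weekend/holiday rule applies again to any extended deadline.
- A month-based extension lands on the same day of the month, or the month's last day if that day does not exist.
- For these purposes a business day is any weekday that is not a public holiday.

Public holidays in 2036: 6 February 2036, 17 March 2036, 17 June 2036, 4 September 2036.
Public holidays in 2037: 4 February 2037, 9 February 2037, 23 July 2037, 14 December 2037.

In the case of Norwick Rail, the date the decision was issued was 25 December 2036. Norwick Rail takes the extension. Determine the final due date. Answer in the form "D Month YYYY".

The first month after 25 December 2036 is January 2037, whose last day is 31 January 2037.
31 January 2037 falls on a Saturday. Rolling to the next business day gives 2 February 2037, a Monday.
Add 3 months to 2 February 2037: 2 May 2037.
2 May 2037 falls on a Saturday. Rolling to the next business day gives 4 May 2037, a Monday.
The final due date is 4 May 2037.

4 May 2037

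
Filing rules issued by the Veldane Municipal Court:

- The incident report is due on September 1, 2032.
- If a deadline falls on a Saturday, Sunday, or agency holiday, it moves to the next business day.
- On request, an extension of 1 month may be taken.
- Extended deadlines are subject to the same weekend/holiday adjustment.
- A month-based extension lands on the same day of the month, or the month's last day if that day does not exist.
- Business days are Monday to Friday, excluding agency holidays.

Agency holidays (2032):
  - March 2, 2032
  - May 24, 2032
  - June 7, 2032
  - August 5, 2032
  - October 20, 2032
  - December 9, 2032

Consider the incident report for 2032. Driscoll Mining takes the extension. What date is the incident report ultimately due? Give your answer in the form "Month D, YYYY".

October 1, 2032

The statutory due date is September 1, 2032.
Since September 1, 2032 is a Wednesday and not a holiday, the date is unchanged.
Applying the 1 month extension: 1 month after September 1, 2032 is October 1, 2032.
October 1, 2032 is a Friday and not a listed holiday, so it stands.
Deadline: October 1, 2032.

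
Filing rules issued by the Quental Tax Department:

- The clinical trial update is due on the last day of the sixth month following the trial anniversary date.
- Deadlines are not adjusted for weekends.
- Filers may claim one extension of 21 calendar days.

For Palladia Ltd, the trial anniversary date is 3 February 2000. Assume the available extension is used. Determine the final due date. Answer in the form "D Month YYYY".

21 September 2000

6 months after 3 February 2000 falls in August 2000; the last day of that month is 31 August 2000.
No adjustment is made for weekends or holidays, so 31 August 2000 stands.
Applying the 21-calendar-day extension: 31 August 2000 + 21 days = 21 September 2000.
21 September 2000 is a Thursday; no weekend or holiday adjustment applies.
The final due date is 21 September 2000.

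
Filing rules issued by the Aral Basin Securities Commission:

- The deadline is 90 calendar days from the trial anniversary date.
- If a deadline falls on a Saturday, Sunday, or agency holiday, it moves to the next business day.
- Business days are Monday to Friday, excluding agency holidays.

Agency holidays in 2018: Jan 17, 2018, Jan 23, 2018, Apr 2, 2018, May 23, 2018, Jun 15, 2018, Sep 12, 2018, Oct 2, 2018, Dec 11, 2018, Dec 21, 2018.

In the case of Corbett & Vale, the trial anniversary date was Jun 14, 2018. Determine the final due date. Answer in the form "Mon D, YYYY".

Sep 13, 2018

Adding 90 calendar days to Jun 14, 2018 gives Sep 12, 2018.
Sep 12, 2018 falls on a listed holiday. Rolling to the next business day gives Sep 13, 2018, a Thursday.
Deadline: Sep 13, 2018.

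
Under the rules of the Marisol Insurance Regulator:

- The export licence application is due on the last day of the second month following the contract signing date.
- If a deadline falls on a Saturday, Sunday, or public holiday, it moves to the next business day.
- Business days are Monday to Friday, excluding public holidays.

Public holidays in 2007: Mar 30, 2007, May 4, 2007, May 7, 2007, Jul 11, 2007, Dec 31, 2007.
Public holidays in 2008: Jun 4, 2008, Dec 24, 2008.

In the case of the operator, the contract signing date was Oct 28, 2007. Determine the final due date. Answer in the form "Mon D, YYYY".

Jan 1, 2008

The second month after Oct 28, 2007 is December 2007, whose last day is Dec 31, 2007.
Dec 31, 2007 is a listed holiday; the next business day is Jan 1, 2008 (Tuesday).
So the filing is due Jan 1, 2008.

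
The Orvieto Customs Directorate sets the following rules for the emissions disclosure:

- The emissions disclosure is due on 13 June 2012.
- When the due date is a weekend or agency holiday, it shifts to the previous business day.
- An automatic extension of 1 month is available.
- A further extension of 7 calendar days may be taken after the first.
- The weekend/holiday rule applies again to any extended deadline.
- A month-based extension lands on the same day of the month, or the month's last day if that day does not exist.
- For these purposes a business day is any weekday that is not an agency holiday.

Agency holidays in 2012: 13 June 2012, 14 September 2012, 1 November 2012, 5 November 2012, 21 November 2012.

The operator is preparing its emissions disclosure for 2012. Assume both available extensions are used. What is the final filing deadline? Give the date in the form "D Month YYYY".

19 July 2012

The stated deadline is 13 June 2012.
13 June 2012 is a listed holiday; the preceding business day is 12 June 2012 (Tuesday).
Add 1 month to 12 June 2012: 12 July 2012.
12 July 2012 (Thursday) is already a business day.
Applying the 7-calendar-day extension: 12 July 2012 + 7 days = 19 July 2012.
Since 19 July 2012 is a Thursday and not a holiday, the date is unchanged.
Final deadline: 19 July 2012.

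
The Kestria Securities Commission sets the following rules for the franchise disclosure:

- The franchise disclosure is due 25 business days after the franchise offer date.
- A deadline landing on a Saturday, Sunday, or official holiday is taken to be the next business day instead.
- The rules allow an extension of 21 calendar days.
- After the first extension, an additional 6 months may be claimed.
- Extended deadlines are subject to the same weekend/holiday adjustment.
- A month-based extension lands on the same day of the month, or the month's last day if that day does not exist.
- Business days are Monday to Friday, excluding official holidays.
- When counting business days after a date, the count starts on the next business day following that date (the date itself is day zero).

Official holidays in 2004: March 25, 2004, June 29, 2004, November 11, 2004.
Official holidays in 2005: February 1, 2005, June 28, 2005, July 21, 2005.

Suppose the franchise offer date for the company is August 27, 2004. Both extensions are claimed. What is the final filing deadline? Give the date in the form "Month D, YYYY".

April 22, 2005

25 business days after August 27, 2004, excluding weekends and holidays, is October 1, 2004.
Since October 1, 2004 is a Friday and not a holiday, the date is unchanged.
Applying the 21-calendar-day extension: October 1, 2004 + 21 days = October 22, 2004.
October 22, 2004 falls on a Friday, which is a business day, so no adjustment is needed.
The 6 months extension carries October 22, 2004 to April 22, 2005.
April 22, 2005 falls on a Friday, which is a business day, so no adjustment is needed.
So the filing is due April 22, 2005.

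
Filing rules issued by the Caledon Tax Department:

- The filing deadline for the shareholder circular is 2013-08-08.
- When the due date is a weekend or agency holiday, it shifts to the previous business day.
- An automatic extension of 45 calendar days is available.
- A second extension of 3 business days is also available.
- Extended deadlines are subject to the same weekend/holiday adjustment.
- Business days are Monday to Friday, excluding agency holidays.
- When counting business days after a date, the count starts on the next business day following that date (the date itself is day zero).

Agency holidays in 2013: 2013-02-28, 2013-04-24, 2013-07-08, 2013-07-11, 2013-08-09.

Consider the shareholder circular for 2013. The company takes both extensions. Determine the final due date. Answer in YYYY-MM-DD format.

Start from the fixed due date, 2013-08-08.
Since 2013-08-08 is a Thursday and not a holiday, the date is unchanged.
The 45-calendar-day extension moves the deadline from 2013-08-08 to 2013-09-22.
2013-09-22 is a Sunday; the preceding business day is 2013-09-20 (Friday).
Applying the 3-business-day extension: 3 business days after 2013-09-20 is 2013-09-25.
Since 2013-09-25 is a Wednesday and not a holiday, the date is unchanged.
The final due date is 2013-09-25.

2013-09-25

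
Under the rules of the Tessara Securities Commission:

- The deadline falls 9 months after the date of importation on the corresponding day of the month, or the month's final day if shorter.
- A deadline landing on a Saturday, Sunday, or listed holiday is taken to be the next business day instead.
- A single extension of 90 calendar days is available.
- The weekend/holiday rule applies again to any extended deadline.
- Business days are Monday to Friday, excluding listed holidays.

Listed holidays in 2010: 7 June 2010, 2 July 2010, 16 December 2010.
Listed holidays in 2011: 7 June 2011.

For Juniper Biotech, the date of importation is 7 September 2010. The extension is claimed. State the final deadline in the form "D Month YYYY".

9 months from 7 September 2010 is 7 June 2011.
Because 7 June 2011 is a listed holiday, the deadline becomes 8 June 2011 (Wednesday).
With the 90-day extension, 8 June 2011 becomes 6 September 2011.
6 September 2011 (Tuesday) is already a business day.
Final deadline: 6 September 2011.

6 September 2011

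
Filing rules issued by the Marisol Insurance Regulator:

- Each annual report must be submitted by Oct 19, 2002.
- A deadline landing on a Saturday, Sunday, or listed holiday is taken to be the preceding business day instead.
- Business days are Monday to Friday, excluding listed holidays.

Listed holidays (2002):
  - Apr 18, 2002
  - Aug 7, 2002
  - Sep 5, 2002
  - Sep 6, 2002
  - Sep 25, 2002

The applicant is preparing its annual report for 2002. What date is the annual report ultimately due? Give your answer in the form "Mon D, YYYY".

Oct 18, 2002

The stated deadline is Oct 19, 2002.
Because Oct 19, 2002 is a Saturday, the deadline becomes Oct 18, 2002 (Friday).
Final deadline: Oct 18, 2002.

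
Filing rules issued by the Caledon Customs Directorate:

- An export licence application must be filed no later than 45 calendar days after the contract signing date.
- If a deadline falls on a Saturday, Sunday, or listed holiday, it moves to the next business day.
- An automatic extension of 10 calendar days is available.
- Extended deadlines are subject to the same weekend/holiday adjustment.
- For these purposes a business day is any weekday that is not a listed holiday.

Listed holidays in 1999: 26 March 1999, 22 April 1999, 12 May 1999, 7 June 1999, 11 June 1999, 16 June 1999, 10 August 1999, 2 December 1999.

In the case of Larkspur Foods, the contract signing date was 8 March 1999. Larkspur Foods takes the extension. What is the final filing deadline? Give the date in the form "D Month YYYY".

3 May 1999

Adding 45 calendar days to 8 March 1999 gives 22 April 1999.
22 April 1999 is a listed holiday, so it moves to the next business day, 23 April 1999 (Friday).
With the 10-day extension, 23 April 1999 becomes 3 May 1999.
3 May 1999 is a Monday and not a listed holiday, so it stands.
The final due date is 3 May 1999.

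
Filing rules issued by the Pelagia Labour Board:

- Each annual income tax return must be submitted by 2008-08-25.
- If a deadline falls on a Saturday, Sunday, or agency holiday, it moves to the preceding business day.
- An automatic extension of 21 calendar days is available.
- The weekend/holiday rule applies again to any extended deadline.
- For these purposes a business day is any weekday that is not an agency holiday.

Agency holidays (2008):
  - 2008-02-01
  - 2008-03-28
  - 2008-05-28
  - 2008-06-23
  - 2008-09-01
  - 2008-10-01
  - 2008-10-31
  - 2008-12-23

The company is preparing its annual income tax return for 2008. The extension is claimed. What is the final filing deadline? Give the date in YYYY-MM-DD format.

The stated deadline is 2008-08-25.
2008-08-25 (Monday) is already a business day.
With the 21-day extension, 2008-08-25 becomes 2008-09-15.
2008-09-15 (Monday) is already a business day.
So the filing is due 2008-09-15.

2008-09-15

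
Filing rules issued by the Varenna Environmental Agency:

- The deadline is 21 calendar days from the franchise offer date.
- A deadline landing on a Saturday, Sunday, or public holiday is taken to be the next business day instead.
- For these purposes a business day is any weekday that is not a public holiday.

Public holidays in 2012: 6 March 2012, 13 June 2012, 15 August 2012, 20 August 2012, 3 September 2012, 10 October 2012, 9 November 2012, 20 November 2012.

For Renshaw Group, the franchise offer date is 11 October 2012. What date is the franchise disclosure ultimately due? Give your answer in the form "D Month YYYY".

Trigger date 11 October 2012 + 21 calendar days = 1 November 2012.
1 November 2012 is a Thursday and not a listed holiday, so it stands.
The final due date is 1 November 2012.

1 November 2012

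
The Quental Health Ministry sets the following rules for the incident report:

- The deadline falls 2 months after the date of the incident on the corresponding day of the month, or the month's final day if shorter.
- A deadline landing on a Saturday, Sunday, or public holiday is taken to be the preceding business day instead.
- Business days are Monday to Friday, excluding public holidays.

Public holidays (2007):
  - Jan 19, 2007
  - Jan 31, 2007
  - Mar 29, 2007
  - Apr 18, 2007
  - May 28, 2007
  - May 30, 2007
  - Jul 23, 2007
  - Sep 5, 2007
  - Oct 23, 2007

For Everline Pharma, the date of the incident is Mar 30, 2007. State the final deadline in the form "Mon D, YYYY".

2 months from Mar 30, 2007 is May 30, 2007.
May 30, 2007 is a listed holiday, so it moves to the preceding business day, May 29, 2007 (Tuesday).
So the filing is due May 29, 2007.

May 29, 2007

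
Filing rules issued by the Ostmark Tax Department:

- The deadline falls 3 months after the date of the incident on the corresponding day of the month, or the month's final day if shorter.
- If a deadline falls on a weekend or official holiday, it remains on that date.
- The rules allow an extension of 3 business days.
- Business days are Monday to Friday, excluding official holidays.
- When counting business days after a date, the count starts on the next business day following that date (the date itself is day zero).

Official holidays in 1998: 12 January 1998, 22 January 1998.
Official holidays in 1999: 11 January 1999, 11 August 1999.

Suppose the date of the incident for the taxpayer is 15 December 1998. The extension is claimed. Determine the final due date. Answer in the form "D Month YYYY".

18 March 1999

3 months from 15 December 1998 is 15 March 1999.
No adjustment is made for weekends or holidays, so 15 March 1999 stands.
Counting 3 further business days from 15 March 1999 reaches 18 March 1999.
18 March 1999 falls on a Thursday. The rules make no weekend/holiday allowance, so it remains 18 March 1999.
Final deadline: 18 March 1999.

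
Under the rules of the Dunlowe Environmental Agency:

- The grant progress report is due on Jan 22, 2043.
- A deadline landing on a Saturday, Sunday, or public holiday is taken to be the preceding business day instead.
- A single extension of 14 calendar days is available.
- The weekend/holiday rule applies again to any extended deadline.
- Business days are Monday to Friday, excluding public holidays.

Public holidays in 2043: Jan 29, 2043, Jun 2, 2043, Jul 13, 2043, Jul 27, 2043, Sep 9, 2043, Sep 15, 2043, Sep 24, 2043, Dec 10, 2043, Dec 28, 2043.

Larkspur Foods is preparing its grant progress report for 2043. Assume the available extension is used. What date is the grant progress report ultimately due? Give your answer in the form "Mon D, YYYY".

Feb 5, 2043

Start from the fixed due date, Jan 22, 2043.
Jan 22, 2043 (Thursday) is already a business day.
Applying the 14-calendar-day extension: Jan 22, 2043 + 14 days = Feb 5, 2043.
Since Feb 5, 2043 is a Thursday and not a holiday, the date is unchanged.
Deadline: Feb 5, 2043.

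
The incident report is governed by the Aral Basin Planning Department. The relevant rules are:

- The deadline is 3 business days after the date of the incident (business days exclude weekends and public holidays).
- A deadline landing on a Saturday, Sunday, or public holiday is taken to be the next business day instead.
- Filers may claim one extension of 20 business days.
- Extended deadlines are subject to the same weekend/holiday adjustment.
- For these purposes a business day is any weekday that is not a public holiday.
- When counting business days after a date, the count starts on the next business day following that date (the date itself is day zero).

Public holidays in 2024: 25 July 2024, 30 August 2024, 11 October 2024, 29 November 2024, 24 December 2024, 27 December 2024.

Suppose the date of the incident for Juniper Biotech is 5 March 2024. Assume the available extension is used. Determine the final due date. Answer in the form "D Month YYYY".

5 April 2024

Counting 3 business days after 5 March 2024 (skipping weekends and listed holidays) reaches 8 March 2024.
8 March 2024 (Friday) is already a business day.
The 20-business-day extension runs from 8 March 2024 to 5 April 2024.
Since 5 April 2024 is a Friday and not a holiday, the date is unchanged.
Final deadline: 5 April 2024.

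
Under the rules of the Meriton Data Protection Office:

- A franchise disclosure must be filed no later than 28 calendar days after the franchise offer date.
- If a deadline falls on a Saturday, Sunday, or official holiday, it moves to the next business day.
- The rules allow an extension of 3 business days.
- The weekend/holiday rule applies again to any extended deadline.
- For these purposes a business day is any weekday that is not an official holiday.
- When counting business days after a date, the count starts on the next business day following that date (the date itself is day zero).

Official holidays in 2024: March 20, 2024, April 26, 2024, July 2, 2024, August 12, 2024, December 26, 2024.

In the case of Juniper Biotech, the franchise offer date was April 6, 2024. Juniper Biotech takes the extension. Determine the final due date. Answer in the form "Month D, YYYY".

May 9, 2024

28 calendar days after April 6, 2024 is May 4, 2024.
May 4, 2024 falls on a Saturday. Rolling to the next business day gives May 6, 2024, a Monday.
Counting 3 further business days from May 6, 2024 reaches May 9, 2024.
May 9, 2024 (Thursday) is already a business day.
Final deadline: May 9, 2024.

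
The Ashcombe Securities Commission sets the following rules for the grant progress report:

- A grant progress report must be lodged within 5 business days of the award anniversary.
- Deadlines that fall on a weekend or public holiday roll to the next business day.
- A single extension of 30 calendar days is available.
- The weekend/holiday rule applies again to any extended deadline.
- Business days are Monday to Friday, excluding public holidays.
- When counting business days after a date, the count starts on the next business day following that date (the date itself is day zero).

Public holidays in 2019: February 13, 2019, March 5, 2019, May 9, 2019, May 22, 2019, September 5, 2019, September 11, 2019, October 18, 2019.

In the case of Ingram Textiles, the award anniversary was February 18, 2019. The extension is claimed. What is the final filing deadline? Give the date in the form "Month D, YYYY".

March 27, 2019

Starting the day after February 18, 2019 and counting 5 business days lands on February 25, 2019.
Since February 25, 2019 is a Monday and not a holiday, the date is unchanged.
Applying the 30-calendar-day extension: February 25, 2019 + 30 days = March 27, 2019.
March 27, 2019 (Wednesday) is already a business day.
Deadline: March 27, 2019.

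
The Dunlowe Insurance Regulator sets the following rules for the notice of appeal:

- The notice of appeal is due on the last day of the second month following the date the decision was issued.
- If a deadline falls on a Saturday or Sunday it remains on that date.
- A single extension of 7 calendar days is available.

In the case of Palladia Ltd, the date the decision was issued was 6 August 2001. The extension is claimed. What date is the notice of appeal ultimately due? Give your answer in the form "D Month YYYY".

The second month after 6 August 2001 is October 2001, whose last day is 31 October 2001.
31 October 2001 falls on a Wednesday. The rules make no weekend/holiday allowance, so it remains 31 October 2001.
The 7-calendar-day extension moves the deadline from 31 October 2001 to 7 November 2001.
7 November 2001 falls on a Wednesday. The rules make no weekend/holiday allowance, so it remains 7 November 2001.
Deadline: 7 November 2001.

7 November 2001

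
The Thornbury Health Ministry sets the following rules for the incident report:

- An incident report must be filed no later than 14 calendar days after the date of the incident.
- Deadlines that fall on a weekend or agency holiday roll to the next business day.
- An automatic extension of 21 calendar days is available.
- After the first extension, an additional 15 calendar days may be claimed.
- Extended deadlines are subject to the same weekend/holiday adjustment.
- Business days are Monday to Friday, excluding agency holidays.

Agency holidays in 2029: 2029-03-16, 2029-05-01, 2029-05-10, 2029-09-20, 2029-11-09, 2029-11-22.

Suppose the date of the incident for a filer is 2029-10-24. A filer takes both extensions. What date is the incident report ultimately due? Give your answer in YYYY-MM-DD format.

2029-12-13

Trigger date 2029-10-24 + 14 calendar days = 2029-11-07.
2029-11-07 (Wednesday) is already a business day.
Applying the 21-calendar-day extension: 2029-11-07 + 21 days = 2029-11-28.
2029-11-28 falls on a Wednesday, which is a business day, so no adjustment is needed.
Applying the 15-calendar-day extension: 2029-11-28 + 15 days = 2029-12-13.
Since 2029-12-13 is a Thursday and not a holiday, the date is unchanged.
Final deadline: 2029-12-13.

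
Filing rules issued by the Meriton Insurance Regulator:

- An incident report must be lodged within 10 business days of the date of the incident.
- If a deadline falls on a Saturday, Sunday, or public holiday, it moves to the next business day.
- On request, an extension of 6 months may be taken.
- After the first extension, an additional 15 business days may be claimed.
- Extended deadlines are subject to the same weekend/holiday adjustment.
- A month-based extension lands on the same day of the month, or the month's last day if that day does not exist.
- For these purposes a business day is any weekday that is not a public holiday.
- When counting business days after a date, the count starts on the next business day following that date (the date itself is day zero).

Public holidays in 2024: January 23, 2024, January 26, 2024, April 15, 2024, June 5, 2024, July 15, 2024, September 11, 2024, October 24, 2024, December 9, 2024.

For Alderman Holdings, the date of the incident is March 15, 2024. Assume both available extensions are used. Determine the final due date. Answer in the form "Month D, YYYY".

October 21, 2024

Starting the day after March 15, 2024 and counting 10 business days lands on March 29, 2024.
March 29, 2024 is a Friday and not a listed holiday, so it stands.
The 6 months extension carries March 29, 2024 to September 29, 2024.
September 29, 2024 falls on a Sunday. Rolling to the next business day gives September 30, 2024, a Monday.
Counting 15 further business days from September 30, 2024 reaches October 21, 2024.
October 21, 2024 is a Monday and not a listed holiday, so it stands.
The final due date is October 21, 2024.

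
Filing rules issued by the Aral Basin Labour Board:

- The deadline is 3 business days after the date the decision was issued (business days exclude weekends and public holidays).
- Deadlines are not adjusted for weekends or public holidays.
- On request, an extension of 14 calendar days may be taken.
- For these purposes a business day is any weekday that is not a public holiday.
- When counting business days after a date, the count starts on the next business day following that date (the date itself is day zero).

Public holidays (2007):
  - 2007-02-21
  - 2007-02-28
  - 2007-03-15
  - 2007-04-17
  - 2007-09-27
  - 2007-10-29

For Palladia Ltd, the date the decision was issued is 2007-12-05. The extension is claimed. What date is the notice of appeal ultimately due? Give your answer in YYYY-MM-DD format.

2007-12-24

Counting 3 business days after 2007-12-05 (skipping weekends and listed holidays) reaches 2007-12-10.
2007-12-10 falls on a Monday. The rules make no weekend/holiday allowance, so it remains 2007-12-10.
The 14-calendar-day extension moves the deadline from 2007-12-10 to 2007-12-24.
No adjustment is made for weekends or holidays, so 2007-12-24 stands.
Deadline: 2007-12-24.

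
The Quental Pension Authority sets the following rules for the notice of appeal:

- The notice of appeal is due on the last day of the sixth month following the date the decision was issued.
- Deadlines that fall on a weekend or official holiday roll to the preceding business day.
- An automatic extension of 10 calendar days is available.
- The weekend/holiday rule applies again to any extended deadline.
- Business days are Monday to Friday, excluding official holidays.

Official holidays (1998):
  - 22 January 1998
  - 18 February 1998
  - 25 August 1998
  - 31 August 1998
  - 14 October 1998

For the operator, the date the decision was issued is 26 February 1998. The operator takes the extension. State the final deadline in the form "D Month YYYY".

The sixth month after 26 February 1998 is August 1998, whose last day is 31 August 1998.
31 August 1998 is a listed holiday; the preceding business day is 28 August 1998 (Friday).
The 10-calendar-day extension moves the deadline from 28 August 1998 to 7 September 1998.
7 September 1998 falls on a Monday, which is a business day, so no adjustment is needed.
The final due date is 7 September 1998.

7 September 1998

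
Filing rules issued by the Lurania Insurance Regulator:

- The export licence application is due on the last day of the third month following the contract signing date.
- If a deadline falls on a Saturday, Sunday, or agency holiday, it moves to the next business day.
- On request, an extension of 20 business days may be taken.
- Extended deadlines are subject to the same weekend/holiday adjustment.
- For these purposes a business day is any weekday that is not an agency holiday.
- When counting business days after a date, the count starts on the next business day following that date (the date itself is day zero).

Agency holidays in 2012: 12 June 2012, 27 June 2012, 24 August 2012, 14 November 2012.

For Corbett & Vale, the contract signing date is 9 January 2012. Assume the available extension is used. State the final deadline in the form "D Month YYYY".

28 May 2012

The third month after 9 January 2012 is April 2012, whose last day is 30 April 2012.
30 April 2012 (Monday) is already a business day.
Applying the 20-business-day extension: 20 business days after 30 April 2012 is 28 May 2012.
Since 28 May 2012 is a Monday and not a holiday, the date is unchanged.
Final deadline: 28 May 2012.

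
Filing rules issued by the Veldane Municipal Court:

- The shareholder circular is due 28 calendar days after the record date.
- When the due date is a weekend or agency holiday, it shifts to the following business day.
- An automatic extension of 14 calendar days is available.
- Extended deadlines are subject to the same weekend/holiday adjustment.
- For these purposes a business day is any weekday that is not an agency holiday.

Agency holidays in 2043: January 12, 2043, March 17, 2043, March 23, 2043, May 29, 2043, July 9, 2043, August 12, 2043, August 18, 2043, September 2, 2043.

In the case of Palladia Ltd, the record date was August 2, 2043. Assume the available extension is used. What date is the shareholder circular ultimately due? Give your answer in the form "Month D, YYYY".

Adding 28 calendar days to August 2, 2043 gives August 30, 2043.
August 30, 2043 is a Sunday, so it moves to the next business day, August 31, 2043 (Monday).
The 14-calendar-day extension moves the deadline from August 31, 2043 to September 14, 2043.
September 14, 2043 falls on a Monday, which is a business day, so no adjustment is needed.
Final deadline: September 14, 2043.

September 14, 2043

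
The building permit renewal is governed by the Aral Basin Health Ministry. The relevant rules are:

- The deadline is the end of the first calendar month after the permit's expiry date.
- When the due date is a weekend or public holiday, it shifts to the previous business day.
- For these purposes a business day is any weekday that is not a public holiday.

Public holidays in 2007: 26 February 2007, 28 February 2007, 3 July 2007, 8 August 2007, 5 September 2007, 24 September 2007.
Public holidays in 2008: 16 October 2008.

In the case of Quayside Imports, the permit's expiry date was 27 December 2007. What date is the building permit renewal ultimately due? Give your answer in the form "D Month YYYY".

31 January 2008

The first month after 27 December 2007 is January 2008, whose last day is 31 January 2008.
31 January 2008 falls on a Thursday, which is a business day, so no adjustment is needed.
Deadline: 31 January 2008.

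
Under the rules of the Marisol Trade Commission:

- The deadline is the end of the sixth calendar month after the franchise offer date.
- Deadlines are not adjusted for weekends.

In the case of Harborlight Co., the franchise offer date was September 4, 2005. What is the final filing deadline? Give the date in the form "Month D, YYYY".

6 months after September 4, 2005 falls in March 2006; the last day of that month is March 31, 2006.
March 31, 2006 is a Friday; no weekend or holiday adjustment applies.
The final due date is March 31, 2006.

March 31, 2006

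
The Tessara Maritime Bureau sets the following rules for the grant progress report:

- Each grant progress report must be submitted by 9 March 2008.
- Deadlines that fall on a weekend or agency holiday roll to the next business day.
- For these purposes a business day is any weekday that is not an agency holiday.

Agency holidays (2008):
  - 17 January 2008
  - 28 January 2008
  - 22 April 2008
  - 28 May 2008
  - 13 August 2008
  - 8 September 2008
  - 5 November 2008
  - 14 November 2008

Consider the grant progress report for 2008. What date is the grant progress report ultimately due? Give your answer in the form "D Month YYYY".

10 March 2008

Start from the fixed due date, 9 March 2008.
9 March 2008 falls on a Sunday. Rolling to the next business day gives 10 March 2008, a Monday.
So the filing is due 10 March 2008.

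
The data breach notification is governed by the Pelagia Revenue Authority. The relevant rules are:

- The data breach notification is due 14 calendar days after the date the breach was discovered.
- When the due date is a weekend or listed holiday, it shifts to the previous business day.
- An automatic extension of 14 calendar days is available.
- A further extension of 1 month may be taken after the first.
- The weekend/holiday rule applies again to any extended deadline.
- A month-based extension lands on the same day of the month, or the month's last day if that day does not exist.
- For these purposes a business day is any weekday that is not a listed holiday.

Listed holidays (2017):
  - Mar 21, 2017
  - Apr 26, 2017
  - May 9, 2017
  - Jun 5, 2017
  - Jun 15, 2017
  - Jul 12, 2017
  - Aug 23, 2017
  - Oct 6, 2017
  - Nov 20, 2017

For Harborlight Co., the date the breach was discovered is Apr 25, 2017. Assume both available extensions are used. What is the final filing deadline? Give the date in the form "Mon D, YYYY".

Adding 14 calendar days to Apr 25, 2017 gives May 9, 2017.
May 9, 2017 is a listed holiday, so it moves to the preceding business day, May 8, 2017 (Monday).
The 14-calendar-day extension moves the deadline from May 8, 2017 to May 22, 2017.
May 22, 2017 falls on a Monday, which is a business day, so no adjustment is needed.
Applying the 1 month extension: 1 month after May 22, 2017 is Jun 22, 2017.
Jun 22, 2017 falls on a Thursday, which is a business day, so no adjustment is needed.
Final deadline: Jun 22, 2017.

Jun 22, 2017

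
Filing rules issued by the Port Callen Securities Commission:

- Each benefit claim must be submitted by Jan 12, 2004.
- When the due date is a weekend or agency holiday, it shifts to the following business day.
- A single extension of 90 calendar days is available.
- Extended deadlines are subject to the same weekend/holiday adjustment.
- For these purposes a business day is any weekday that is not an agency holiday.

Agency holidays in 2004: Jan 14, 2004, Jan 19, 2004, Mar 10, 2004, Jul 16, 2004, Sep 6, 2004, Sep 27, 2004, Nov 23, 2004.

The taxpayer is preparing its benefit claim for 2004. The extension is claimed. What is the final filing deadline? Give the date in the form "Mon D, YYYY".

Apr 12, 2004

The statutory due date is Jan 12, 2004.
Jan 12, 2004 is a Monday and not a listed holiday, so it stands.
Applying the 90-calendar-day extension: Jan 12, 2004 + 90 days = Apr 11, 2004.
Apr 11, 2004 falls on a Sunday. Rolling to the next business day gives Apr 12, 2004, a Monday.
Deadline: Apr 12, 2004.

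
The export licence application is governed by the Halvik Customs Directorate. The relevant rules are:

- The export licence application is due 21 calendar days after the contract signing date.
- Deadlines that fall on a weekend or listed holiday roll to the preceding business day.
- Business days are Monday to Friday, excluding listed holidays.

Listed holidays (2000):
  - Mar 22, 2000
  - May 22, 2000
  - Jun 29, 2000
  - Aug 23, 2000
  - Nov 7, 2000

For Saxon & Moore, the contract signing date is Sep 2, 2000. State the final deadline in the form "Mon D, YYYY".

Sep 22, 2000

From Sep 2, 2000, 21 calendar days later is Sep 23, 2000.
Sep 23, 2000 falls on a Saturday. Rolling to the preceding business day gives Sep 22, 2000, a Friday.
Final deadline: Sep 22, 2000.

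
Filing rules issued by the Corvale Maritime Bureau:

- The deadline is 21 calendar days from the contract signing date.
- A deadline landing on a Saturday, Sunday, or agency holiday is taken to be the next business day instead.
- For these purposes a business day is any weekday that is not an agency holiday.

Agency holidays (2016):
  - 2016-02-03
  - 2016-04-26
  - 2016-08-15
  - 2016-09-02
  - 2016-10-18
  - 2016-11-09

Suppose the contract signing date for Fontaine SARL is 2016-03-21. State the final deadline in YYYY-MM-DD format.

Trigger date 2016-03-21 + 21 calendar days = 2016-04-11.
2016-04-11 is a Monday and not a listed holiday, so it stands.
The final due date is 2016-04-11.

2016-04-11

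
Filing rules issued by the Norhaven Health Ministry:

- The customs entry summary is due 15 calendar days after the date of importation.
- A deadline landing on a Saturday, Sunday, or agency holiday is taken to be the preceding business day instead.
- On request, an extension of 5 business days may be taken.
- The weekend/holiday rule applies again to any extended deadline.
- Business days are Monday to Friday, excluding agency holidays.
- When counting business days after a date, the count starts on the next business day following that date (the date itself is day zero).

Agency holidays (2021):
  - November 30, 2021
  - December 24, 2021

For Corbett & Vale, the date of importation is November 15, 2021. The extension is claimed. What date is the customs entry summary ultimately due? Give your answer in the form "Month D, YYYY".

From November 15, 2021, 15 calendar days later is November 30, 2021.
November 30, 2021 is a listed holiday; the preceding business day is November 29, 2021 (Monday).
Counting 5 further business days from November 29, 2021 reaches December 7, 2021.
Since December 7, 2021 is a Tuesday and not a holiday, the date is unchanged.
Final deadline: December 7, 2021.

December 7, 2021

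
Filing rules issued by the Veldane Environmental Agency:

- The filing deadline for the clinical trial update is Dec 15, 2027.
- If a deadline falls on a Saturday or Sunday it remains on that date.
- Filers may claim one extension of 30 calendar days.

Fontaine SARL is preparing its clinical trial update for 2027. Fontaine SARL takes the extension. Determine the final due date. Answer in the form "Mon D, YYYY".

Jan 14, 2028

The statutory due date is Dec 15, 2027.
Dec 15, 2027 falls on a Wednesday. The rules make no weekend/holiday allowance, so it remains Dec 15, 2027.
Add the 30 calendar-day extension to Dec 15, 2027: Jan 14, 2028.
Jan 14, 2028 falls on a Friday. The rules make no weekend/holiday allowance, so it remains Jan 14, 2028.
Final deadline: Jan 14, 2028.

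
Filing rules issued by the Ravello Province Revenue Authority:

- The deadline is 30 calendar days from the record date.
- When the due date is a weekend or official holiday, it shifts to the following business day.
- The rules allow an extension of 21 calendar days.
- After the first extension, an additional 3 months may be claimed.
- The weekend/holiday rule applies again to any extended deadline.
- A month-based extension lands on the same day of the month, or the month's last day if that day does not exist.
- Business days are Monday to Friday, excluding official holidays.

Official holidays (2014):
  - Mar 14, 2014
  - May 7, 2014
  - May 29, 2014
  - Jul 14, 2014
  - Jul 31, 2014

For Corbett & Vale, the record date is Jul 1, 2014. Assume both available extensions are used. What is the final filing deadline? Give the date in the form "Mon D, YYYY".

30 calendar days after Jul 1, 2014 is Jul 31, 2014.
Because Jul 31, 2014 is a listed holiday, the deadline becomes Aug 1, 2014 (Friday).
With the 21-day extension, Aug 1, 2014 becomes Aug 22, 2014.
Aug 22, 2014 (Friday) is already a business day.
Add 3 months to Aug 22, 2014: Nov 22, 2014.
Nov 22, 2014 is a Saturday, so it moves to the next business day, Nov 24, 2014 (Monday).
The final due date is Nov 24, 2014.

Nov 24, 2014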